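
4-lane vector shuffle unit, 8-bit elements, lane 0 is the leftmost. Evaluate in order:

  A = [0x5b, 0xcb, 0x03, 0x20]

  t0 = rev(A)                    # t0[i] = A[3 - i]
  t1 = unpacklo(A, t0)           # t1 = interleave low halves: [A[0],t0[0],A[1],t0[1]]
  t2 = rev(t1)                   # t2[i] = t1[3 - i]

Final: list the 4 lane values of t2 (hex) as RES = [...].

→ t0 |20|03|cb|5b|
→ t1 |5b|20|cb|03|
→ t2 |03|cb|20|5b|

RES = [0x03, 0xcb, 0x20, 0x5b]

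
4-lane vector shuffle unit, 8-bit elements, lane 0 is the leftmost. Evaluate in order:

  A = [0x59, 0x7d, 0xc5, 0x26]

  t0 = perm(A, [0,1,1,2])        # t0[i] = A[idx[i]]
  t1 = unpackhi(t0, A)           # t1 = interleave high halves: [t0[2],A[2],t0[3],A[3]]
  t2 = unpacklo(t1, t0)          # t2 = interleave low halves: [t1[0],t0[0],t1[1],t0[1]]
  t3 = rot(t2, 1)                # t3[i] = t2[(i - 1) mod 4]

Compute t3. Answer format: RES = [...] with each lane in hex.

RES = [0x7d, 0x7d, 0x59, 0xc5]

→ t0 |59|7d|7d|c5|
→ t1 |7d|c5|c5|26|
→ t2 |7d|59|c5|7d|
→ t3 |7d|7d|59|c5|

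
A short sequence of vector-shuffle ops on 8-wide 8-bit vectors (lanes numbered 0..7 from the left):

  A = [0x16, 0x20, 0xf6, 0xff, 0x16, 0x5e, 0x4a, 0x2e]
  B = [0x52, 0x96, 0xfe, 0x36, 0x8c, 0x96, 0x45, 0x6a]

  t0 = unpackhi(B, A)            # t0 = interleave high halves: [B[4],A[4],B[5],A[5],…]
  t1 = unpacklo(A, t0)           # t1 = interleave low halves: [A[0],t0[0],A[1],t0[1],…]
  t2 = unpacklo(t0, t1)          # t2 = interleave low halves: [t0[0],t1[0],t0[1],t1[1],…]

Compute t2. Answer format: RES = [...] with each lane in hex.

RES = [ 0x8c  0x16  0x16  0x8c  0x96  0x20  0x5e  0x16 ]

  t0: 8c 16 96 5e 45 4a 6a 2e
  t1: 16 8c 20 16 f6 96 ff 5e
  t2: 8c 16 16 8c 96 20 5e 16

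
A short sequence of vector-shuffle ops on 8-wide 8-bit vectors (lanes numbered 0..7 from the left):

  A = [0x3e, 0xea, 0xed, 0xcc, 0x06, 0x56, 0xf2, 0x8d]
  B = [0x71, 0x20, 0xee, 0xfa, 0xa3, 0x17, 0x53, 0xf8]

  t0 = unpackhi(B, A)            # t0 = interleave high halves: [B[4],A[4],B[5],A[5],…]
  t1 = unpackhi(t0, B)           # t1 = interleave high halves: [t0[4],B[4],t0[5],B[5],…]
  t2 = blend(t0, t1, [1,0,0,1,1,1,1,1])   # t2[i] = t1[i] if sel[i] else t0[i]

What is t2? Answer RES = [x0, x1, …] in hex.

→ t0 |a3|06|17|56|53|f2|f8|8d|
→ t1 |53|a3|f2|17|f8|53|8d|f8|
→ t2 |53|06|17|17|f8|53|8d|f8|

RES = [ 0x53  0x06  0x17  0x17  0xf8  0x53  0x8d  0xf8 ]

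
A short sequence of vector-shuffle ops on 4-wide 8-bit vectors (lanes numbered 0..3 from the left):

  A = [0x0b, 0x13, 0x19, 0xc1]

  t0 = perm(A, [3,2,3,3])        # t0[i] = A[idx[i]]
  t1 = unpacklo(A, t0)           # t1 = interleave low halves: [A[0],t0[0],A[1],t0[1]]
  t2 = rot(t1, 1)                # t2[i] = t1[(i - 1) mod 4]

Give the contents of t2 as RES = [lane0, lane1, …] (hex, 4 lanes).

→ t0 |c1|19|c1|c1|
→ t1 |0b|c1|13|19|
→ t2 |19|0b|c1|13|

RES = [0x19, 0x0b, 0xc1, 0x13]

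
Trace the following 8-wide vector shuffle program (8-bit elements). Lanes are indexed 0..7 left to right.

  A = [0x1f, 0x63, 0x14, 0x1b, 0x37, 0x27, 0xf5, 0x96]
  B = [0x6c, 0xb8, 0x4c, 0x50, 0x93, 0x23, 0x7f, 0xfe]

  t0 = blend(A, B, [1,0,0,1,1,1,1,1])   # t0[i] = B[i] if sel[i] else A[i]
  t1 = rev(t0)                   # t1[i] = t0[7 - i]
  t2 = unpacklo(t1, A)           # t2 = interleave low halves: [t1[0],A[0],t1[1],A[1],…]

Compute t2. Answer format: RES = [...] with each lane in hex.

RES = [0xfe, 0x1f, 0x7f, 0x63, 0x23, 0x14, 0x93, 0x1b]

t0 = [0x6c, 0x63, 0x14, 0x50, 0x93, 0x23, 0x7f, 0xfe]
t1 = [0xfe, 0x7f, 0x23, 0x93, 0x50, 0x14, 0x63, 0x6c]
t2 = [0xfe, 0x1f, 0x7f, 0x63, 0x23, 0x14, 0x93, 0x1b]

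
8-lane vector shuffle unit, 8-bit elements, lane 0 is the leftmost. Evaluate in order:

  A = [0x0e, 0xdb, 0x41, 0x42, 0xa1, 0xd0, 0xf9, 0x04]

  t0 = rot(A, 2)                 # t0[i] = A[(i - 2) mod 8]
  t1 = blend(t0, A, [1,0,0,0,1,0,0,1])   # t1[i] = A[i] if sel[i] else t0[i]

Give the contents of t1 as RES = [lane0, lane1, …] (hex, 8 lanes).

t0 = [0xf9, 0x04, 0x0e, 0xdb, 0x41, 0x42, 0xa1, 0xd0]
t1 = [0x0e, 0x04, 0x0e, 0xdb, 0xa1, 0x42, 0xa1, 0x04]

RES = [0x0e, 0x04, 0x0e, 0xdb, 0xa1, 0x42, 0xa1, 0x04]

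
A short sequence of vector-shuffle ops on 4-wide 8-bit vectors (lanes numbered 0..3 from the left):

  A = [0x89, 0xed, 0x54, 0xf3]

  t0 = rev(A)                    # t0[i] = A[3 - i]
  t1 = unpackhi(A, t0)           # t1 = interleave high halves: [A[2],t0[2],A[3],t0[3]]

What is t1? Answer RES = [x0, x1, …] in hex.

RES = [0x54, 0xed, 0xf3, 0x89]

→ t0 |f3|54|ed|89|
→ t1 |54|ed|f3|89|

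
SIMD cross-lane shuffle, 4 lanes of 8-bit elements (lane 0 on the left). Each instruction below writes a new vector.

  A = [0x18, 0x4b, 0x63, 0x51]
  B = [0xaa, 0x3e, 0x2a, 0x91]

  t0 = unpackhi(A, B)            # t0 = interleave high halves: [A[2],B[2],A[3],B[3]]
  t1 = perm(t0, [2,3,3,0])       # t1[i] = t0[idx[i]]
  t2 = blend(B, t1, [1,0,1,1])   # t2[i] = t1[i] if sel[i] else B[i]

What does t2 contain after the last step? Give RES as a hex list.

  t0: 63 2a 51 91
  t1: 51 91 91 63
  t2: 51 3e 91 63

RES = [ 0x51  0x3e  0x91  0x63 ]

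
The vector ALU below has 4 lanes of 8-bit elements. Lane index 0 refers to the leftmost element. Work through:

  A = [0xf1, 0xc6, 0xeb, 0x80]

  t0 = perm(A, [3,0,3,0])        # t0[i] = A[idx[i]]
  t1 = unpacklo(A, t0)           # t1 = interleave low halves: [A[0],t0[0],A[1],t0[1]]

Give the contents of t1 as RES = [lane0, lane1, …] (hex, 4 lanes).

→ t0 |80|f1|80|f1|
→ t1 |f1|80|c6|f1|

RES = [ 0xf1  0x80  0xc6  0xf1 ]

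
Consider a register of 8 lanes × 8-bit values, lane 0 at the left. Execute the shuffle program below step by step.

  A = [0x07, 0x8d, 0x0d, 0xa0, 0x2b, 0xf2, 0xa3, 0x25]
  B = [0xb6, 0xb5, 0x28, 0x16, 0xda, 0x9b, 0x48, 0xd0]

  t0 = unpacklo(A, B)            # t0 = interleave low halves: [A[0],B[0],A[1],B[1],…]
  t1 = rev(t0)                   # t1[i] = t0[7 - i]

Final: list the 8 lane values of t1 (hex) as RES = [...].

  t0: 07 b6 8d b5 0d 28 a0 16
  t1: 16 a0 28 0d b5 8d b6 07

RES = [ 0x16  0xa0  0x28  0x0d  0xb5  0x8d  0xb6  0x07 ]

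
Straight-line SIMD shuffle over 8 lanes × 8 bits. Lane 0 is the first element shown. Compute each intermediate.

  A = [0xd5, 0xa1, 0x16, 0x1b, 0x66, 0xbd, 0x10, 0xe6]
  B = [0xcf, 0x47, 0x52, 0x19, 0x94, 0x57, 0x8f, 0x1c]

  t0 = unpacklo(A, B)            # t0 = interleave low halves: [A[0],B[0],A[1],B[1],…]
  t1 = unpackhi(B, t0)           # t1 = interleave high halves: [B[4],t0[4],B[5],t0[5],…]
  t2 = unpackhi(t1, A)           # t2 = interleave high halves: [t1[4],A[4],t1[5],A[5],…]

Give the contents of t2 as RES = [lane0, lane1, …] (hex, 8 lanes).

RES = [0x8f, 0x66, 0x1b, 0xbd, 0x1c, 0x10, 0x19, 0xe6]

→ t0 |d5|cf|a1|47|16|52|1b|19|
→ t1 |94|16|57|52|8f|1b|1c|19|
→ t2 |8f|66|1b|bd|1c|10|19|e6|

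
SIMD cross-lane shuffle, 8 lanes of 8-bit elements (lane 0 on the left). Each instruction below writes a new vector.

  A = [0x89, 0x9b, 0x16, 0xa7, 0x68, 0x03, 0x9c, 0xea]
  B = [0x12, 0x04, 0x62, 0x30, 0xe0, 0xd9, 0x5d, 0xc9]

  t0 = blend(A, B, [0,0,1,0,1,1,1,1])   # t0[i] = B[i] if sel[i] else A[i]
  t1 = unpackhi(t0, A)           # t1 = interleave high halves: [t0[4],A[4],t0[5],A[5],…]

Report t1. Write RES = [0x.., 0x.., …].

→ t0 |89|9b|62|a7|e0|d9|5d|c9|
→ t1 |e0|68|d9|03|5d|9c|c9|ea|

RES = [0xe0, 0x68, 0xd9, 0x03, 0x5d, 0x9c, 0xc9, 0xea]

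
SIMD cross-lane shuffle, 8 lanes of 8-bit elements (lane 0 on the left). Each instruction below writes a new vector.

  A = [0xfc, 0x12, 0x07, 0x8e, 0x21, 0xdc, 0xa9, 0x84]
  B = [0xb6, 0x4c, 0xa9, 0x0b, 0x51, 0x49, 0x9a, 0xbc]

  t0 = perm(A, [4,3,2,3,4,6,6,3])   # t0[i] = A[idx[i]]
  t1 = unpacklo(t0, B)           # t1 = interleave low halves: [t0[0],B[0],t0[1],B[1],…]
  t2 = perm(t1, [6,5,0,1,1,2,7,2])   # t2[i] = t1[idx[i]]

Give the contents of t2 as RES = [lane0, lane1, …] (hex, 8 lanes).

t0 = [0x21, 0x8e, 0x07, 0x8e, 0x21, 0xa9, 0xa9, 0x8e]
t1 = [0x21, 0xb6, 0x8e, 0x4c, 0x07, 0xa9, 0x8e, 0x0b]
t2 = [0x8e, 0xa9, 0x21, 0xb6, 0xb6, 0x8e, 0x0b, 0x8e]

RES = [ 0x8e  0xa9  0x21  0xb6  0xb6  0x8e  0x0b  0x8e ]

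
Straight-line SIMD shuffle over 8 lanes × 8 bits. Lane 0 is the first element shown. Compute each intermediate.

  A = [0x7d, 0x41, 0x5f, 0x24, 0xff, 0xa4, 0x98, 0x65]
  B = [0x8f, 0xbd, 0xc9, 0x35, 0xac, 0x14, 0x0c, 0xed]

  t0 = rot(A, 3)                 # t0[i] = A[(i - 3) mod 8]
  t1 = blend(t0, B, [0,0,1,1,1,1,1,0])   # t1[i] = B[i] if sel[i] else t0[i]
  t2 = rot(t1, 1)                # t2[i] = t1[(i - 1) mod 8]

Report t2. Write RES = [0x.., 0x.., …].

RES = [0xff, 0xa4, 0x98, 0xc9, 0x35, 0xac, 0x14, 0x0c]

t0 = [0xa4, 0x98, 0x65, 0x7d, 0x41, 0x5f, 0x24, 0xff]
t1 = [0xa4, 0x98, 0xc9, 0x35, 0xac, 0x14, 0x0c, 0xff]
t2 = [0xff, 0xa4, 0x98, 0xc9, 0x35, 0xac, 0x14, 0x0c]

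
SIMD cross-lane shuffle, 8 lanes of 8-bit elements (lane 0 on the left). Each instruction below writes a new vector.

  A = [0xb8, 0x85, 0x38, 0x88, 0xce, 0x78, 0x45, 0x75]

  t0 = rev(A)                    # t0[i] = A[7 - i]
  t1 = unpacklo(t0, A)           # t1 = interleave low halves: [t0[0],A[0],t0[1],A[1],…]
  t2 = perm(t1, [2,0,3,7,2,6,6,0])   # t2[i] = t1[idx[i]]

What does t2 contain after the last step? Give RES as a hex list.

t0 = [0x75, 0x45, 0x78, 0xce, 0x88, 0x38, 0x85, 0xb8]
t1 = [0x75, 0xb8, 0x45, 0x85, 0x78, 0x38, 0xce, 0x88]
t2 = [0x45, 0x75, 0x85, 0x88, 0x45, 0xce, 0xce, 0x75]

RES = [0x45, 0x75, 0x85, 0x88, 0x45, 0xce, 0xce, 0x75]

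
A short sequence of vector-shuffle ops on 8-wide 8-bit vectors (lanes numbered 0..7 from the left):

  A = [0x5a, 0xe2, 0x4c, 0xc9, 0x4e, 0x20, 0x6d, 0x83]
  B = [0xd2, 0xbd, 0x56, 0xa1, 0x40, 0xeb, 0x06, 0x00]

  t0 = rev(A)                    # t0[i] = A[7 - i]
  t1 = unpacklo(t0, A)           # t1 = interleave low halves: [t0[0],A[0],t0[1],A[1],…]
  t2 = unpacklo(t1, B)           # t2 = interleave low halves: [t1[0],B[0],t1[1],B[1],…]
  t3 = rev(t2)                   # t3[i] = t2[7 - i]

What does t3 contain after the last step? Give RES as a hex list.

  t0: 83 6d 20 4e c9 4c e2 5a
  t1: 83 5a 6d e2 20 4c 4e c9
  t2: 83 d2 5a bd 6d 56 e2 a1
  t3: a1 e2 56 6d bd 5a d2 83

RES = [0xa1, 0xe2, 0x56, 0x6d, 0xbd, 0x5a, 0xd2, 0x83]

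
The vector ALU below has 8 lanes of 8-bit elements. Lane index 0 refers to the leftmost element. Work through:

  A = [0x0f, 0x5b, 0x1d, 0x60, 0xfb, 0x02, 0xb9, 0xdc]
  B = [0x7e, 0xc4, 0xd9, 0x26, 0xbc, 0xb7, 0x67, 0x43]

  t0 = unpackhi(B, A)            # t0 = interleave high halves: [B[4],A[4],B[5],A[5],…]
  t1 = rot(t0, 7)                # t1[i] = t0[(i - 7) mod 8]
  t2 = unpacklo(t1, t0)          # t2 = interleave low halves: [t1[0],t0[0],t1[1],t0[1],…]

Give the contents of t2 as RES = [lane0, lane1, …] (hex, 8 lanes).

RES = [ 0xfb  0xbc  0xb7  0xfb  0x02  0xb7  0x67  0x02 ]

  t0: bc fb b7 02 67 b9 43 dc
  t1: fb b7 02 67 b9 43 dc bc
  t2: fb bc b7 fb 02 b7 67 02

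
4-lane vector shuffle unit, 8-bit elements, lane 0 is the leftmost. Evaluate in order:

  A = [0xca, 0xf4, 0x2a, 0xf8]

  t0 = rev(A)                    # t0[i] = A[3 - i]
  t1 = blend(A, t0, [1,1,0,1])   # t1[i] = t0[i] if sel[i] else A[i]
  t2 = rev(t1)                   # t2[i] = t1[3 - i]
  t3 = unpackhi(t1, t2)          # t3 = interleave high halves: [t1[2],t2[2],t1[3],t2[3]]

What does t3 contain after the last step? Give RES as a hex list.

RES = [ 0x2a  0x2a  0xca  0xf8 ]

t0 = [0xf8, 0x2a, 0xf4, 0xca]
t1 = [0xf8, 0x2a, 0x2a, 0xca]
t2 = [0xca, 0x2a, 0x2a, 0xf8]
t3 = [0x2a, 0x2a, 0xca, 0xf8]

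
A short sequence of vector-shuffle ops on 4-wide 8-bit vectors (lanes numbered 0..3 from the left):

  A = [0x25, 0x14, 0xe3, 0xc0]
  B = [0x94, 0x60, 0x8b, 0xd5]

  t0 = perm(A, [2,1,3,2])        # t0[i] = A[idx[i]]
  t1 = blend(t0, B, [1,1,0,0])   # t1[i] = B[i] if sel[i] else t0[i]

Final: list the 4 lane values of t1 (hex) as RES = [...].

t0 = [0xe3, 0x14, 0xc0, 0xe3]
t1 = [0x94, 0x60, 0xc0, 0xe3]

RES = [0x94, 0x60, 0xc0, 0xe3]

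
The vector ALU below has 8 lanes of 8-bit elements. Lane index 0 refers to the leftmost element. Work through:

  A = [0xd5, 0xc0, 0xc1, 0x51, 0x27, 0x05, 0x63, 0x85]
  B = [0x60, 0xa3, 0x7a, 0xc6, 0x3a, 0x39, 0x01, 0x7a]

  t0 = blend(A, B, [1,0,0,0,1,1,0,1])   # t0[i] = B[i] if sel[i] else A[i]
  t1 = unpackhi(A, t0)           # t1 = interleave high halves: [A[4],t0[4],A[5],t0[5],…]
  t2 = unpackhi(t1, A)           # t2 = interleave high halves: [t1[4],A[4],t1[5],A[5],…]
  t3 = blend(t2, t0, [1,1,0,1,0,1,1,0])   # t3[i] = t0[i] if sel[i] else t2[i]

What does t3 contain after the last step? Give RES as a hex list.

t0 = [0x60, 0xc0, 0xc1, 0x51, 0x3a, 0x39, 0x63, 0x7a]
t1 = [0x27, 0x3a, 0x05, 0x39, 0x63, 0x63, 0x85, 0x7a]
t2 = [0x63, 0x27, 0x63, 0x05, 0x85, 0x63, 0x7a, 0x85]
t3 = [0x60, 0xc0, 0x63, 0x51, 0x85, 0x39, 0x63, 0x85]

RES = [0x60, 0xc0, 0x63, 0x51, 0x85, 0x39, 0x63, 0x85]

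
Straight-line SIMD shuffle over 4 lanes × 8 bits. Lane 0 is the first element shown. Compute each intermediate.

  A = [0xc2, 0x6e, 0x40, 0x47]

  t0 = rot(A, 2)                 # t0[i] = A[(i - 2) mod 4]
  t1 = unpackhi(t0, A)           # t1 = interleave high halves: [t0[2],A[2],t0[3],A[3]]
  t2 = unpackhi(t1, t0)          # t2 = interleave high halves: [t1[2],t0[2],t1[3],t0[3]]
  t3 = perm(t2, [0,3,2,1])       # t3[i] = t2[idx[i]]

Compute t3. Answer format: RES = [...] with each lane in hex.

  t0: 40 47 c2 6e
  t1: c2 40 6e 47
  t2: 6e c2 47 6e
  t3: 6e 6e 47 c2

RES = [ 0x6e  0x6e  0x47  0xc2 ]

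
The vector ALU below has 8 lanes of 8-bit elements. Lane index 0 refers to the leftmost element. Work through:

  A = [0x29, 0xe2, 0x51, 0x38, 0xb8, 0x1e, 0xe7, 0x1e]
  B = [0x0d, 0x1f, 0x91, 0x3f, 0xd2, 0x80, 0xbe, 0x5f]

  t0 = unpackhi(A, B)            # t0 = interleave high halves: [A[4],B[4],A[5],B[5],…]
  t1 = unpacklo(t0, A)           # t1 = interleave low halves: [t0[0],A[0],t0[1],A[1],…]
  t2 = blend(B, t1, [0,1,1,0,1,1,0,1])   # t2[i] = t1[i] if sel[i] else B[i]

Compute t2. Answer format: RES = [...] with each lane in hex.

→ t0 |b8|d2|1e|80|e7|be|1e|5f|
→ t1 |b8|29|d2|e2|1e|51|80|38|
→ t2 |0d|29|d2|3f|1e|51|be|38|

RES = [0x0d, 0x29, 0xd2, 0x3f, 0x1e, 0x51, 0xbe, 0x38]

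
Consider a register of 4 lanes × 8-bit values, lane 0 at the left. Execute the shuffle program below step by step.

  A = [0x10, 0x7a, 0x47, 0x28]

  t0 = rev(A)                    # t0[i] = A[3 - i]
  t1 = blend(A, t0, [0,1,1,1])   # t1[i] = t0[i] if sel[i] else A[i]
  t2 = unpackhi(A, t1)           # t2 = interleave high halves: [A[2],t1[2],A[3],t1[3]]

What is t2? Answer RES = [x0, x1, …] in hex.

→ t0 |28|47|7a|10|
→ t1 |10|47|7a|10|
→ t2 |47|7a|28|10|

RES = [ 0x47  0x7a  0x28  0x10 ]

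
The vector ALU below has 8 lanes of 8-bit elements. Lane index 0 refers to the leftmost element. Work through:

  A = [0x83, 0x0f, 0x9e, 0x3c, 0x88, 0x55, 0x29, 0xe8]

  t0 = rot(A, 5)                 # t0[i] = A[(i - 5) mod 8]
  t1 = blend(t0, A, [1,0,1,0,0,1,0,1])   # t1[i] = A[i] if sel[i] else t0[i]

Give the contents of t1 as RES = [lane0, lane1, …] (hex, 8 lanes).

RES = [ 0x83  0x88  0x9e  0x29  0xe8  0x55  0x0f  0xe8 ]

t0 = [0x3c, 0x88, 0x55, 0x29, 0xe8, 0x83, 0x0f, 0x9e]
t1 = [0x83, 0x88, 0x9e, 0x29, 0xe8, 0x55, 0x0f, 0xe8]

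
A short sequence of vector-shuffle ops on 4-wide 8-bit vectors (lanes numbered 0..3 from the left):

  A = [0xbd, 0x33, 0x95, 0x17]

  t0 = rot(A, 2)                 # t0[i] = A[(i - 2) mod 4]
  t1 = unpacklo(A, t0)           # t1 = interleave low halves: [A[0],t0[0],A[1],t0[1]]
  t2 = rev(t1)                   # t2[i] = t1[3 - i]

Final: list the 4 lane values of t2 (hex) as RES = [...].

  t0: 95 17 bd 33
  t1: bd 95 33 17
  t2: 17 33 95 bd

RES = [0x17, 0x33, 0x95, 0xbd]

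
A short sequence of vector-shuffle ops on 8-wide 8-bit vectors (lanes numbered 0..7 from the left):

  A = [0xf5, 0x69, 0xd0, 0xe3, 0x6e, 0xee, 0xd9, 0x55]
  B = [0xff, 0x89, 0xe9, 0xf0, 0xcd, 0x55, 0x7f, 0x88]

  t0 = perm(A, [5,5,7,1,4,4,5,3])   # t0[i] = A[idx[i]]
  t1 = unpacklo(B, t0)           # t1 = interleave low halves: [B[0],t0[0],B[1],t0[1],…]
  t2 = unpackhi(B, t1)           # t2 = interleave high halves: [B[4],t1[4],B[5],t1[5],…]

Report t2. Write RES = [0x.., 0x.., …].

t0 = [0xee, 0xee, 0x55, 0x69, 0x6e, 0x6e, 0xee, 0xe3]
t1 = [0xff, 0xee, 0x89, 0xee, 0xe9, 0x55, 0xf0, 0x69]
t2 = [0xcd, 0xe9, 0x55, 0x55, 0x7f, 0xf0, 0x88, 0x69]

RES = [ 0xcd  0xe9  0x55  0x55  0x7f  0xf0  0x88  0x69 ]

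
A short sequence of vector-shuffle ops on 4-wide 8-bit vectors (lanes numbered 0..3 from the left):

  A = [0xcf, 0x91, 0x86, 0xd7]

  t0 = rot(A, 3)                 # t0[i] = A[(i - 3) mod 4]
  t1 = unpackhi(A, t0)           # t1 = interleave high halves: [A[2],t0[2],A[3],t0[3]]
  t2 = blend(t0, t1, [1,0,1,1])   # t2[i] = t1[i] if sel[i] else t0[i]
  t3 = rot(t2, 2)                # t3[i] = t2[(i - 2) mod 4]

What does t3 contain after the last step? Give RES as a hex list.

t0 = [0x91, 0x86, 0xd7, 0xcf]
t1 = [0x86, 0xd7, 0xd7, 0xcf]
t2 = [0x86, 0x86, 0xd7, 0xcf]
t3 = [0xd7, 0xcf, 0x86, 0x86]

RES = [ 0xd7  0xcf  0x86  0x86 ]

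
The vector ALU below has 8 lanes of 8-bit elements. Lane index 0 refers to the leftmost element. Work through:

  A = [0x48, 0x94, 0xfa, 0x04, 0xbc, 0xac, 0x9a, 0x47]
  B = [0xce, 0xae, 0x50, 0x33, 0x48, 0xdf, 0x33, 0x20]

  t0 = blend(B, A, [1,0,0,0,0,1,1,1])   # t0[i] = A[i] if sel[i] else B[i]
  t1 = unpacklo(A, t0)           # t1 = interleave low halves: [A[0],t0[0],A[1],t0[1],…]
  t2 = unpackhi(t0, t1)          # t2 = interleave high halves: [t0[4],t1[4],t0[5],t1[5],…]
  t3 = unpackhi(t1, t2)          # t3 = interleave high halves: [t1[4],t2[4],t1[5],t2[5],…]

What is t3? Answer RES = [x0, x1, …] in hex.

RES = [0xfa, 0x9a, 0x50, 0x04, 0x04, 0x47, 0x33, 0x33]

→ t0 |48|ae|50|33|48|ac|9a|47|
→ t1 |48|48|94|ae|fa|50|04|33|
→ t2 |48|fa|ac|50|9a|04|47|33|
→ t3 |fa|9a|50|04|04|47|33|33|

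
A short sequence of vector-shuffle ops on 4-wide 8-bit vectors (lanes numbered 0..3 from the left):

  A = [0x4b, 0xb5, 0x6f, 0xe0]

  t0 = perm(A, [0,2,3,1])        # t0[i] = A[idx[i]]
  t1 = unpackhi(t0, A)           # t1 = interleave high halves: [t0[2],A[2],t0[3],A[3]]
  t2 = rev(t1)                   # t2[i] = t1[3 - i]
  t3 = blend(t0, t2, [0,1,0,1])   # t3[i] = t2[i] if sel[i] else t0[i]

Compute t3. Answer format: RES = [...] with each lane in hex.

t0 = [0x4b, 0x6f, 0xe0, 0xb5]
t1 = [0xe0, 0x6f, 0xb5, 0xe0]
t2 = [0xe0, 0xb5, 0x6f, 0xe0]
t3 = [0x4b, 0xb5, 0xe0, 0xe0]

RES = [ 0x4b  0xb5  0xe0  0xe0 ]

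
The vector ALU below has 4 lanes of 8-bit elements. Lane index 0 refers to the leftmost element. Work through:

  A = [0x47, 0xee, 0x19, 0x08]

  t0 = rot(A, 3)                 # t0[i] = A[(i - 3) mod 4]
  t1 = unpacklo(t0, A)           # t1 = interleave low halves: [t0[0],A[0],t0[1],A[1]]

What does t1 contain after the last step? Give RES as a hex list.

RES = [ 0xee  0x47  0x19  0xee ]

t0 = [0xee, 0x19, 0x08, 0x47]
t1 = [0xee, 0x47, 0x19, 0xee]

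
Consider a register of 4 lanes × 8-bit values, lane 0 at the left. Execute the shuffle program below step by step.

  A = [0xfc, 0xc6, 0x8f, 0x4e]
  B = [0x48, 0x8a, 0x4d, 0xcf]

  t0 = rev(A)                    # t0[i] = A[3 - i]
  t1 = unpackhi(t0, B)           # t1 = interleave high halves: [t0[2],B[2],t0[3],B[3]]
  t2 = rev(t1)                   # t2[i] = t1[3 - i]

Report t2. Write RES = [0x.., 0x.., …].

RES = [ 0xcf  0xfc  0x4d  0xc6 ]

t0 = [0x4e, 0x8f, 0xc6, 0xfc]
t1 = [0xc6, 0x4d, 0xfc, 0xcf]
t2 = [0xcf, 0xfc, 0x4d, 0xc6]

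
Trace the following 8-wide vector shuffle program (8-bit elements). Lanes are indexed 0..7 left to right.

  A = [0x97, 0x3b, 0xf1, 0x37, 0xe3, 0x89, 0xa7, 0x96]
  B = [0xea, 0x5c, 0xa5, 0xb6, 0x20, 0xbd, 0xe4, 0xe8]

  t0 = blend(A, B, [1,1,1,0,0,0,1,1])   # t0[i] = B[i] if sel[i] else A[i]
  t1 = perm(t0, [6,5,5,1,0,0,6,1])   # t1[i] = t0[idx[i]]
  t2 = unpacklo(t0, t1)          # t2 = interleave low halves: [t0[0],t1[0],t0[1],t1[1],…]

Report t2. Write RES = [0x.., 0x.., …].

→ t0 |ea|5c|a5|37|e3|89|e4|e8|
→ t1 |e4|89|89|5c|ea|ea|e4|5c|
→ t2 |ea|e4|5c|89|a5|89|37|5c|

RES = [0xea, 0xe4, 0x5c, 0x89, 0xa5, 0x89, 0x37, 0x5c]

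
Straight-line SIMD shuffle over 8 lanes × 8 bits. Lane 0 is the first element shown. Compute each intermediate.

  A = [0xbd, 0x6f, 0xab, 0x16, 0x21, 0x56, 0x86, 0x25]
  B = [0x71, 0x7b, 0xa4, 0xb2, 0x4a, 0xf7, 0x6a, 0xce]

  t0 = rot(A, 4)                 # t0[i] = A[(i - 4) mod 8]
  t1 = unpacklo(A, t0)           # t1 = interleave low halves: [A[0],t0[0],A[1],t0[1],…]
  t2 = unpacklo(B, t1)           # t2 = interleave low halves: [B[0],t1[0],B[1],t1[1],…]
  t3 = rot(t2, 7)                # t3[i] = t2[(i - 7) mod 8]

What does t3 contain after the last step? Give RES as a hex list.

t0 = [0x21, 0x56, 0x86, 0x25, 0xbd, 0x6f, 0xab, 0x16]
t1 = [0xbd, 0x21, 0x6f, 0x56, 0xab, 0x86, 0x16, 0x25]
t2 = [0x71, 0xbd, 0x7b, 0x21, 0xa4, 0x6f, 0xb2, 0x56]
t3 = [0xbd, 0x7b, 0x21, 0xa4, 0x6f, 0xb2, 0x56, 0x71]

RES = [0xbd, 0x7b, 0x21, 0xa4, 0x6f, 0xb2, 0x56, 0x71]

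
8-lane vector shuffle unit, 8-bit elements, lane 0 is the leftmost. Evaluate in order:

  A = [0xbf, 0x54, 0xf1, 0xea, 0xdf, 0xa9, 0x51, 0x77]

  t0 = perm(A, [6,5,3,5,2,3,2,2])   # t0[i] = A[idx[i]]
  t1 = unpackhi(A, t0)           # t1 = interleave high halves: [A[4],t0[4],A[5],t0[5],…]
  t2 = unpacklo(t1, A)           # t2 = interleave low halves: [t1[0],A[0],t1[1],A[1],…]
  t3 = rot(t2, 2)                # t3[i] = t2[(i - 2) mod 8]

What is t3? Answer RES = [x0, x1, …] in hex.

RES = [ 0xea  0xea  0xdf  0xbf  0xf1  0x54  0xa9  0xf1 ]

t0 = [0x51, 0xa9, 0xea, 0xa9, 0xf1, 0xea, 0xf1, 0xf1]
t1 = [0xdf, 0xf1, 0xa9, 0xea, 0x51, 0xf1, 0x77, 0xf1]
t2 = [0xdf, 0xbf, 0xf1, 0x54, 0xa9, 0xf1, 0xea, 0xea]
t3 = [0xea, 0xea, 0xdf, 0xbf, 0xf1, 0x54, 0xa9, 0xf1]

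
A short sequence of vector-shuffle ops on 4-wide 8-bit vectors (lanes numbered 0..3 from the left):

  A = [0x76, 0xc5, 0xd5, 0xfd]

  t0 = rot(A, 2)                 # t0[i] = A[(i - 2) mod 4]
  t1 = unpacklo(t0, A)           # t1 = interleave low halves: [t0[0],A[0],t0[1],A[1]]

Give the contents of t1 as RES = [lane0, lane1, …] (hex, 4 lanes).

RES = [ 0xd5  0x76  0xfd  0xc5 ]

t0 = [0xd5, 0xfd, 0x76, 0xc5]
t1 = [0xd5, 0x76, 0xfd, 0xc5]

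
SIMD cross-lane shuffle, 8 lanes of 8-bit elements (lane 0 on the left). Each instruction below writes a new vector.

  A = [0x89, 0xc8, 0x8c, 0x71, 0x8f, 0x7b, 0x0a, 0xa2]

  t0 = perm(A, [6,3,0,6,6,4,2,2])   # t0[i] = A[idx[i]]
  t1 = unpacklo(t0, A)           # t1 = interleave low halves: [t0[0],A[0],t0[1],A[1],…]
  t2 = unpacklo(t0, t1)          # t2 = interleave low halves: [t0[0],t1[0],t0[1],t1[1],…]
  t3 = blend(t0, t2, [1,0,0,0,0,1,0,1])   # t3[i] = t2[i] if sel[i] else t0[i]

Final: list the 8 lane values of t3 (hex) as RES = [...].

t0 = [0x0a, 0x71, 0x89, 0x0a, 0x0a, 0x8f, 0x8c, 0x8c]
t1 = [0x0a, 0x89, 0x71, 0xc8, 0x89, 0x8c, 0x0a, 0x71]
t2 = [0x0a, 0x0a, 0x71, 0x89, 0x89, 0x71, 0x0a, 0xc8]
t3 = [0x0a, 0x71, 0x89, 0x0a, 0x0a, 0x71, 0x8c, 0xc8]

RES = [ 0x0a  0x71  0x89  0x0a  0x0a  0x71  0x8c  0xc8 ]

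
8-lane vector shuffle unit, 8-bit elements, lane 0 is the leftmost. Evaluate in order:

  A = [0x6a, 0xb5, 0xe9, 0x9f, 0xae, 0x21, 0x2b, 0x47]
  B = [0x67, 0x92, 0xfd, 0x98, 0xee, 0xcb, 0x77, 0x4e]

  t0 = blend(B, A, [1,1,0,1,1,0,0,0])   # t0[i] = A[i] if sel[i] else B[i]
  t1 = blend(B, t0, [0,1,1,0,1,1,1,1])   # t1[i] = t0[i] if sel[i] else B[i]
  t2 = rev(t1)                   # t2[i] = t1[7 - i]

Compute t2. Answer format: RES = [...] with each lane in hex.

→ t0 |6a|b5|fd|9f|ae|cb|77|4e|
→ t1 |67|b5|fd|98|ae|cb|77|4e|
→ t2 |4e|77|cb|ae|98|fd|b5|67|

RES = [0x4e, 0x77, 0xcb, 0xae, 0x98, 0xfd, 0xb5, 0x67]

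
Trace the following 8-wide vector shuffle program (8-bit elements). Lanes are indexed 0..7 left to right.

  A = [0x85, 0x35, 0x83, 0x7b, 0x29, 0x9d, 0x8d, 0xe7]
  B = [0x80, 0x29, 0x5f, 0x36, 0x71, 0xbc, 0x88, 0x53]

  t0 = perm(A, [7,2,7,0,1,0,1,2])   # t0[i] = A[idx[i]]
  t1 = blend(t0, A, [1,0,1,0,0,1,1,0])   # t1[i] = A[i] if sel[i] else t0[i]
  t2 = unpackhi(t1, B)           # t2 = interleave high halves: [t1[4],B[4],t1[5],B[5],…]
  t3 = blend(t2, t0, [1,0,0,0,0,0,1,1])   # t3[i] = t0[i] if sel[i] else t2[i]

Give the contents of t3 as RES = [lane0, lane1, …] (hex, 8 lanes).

RES = [ 0xe7  0x71  0x9d  0xbc  0x8d  0x88  0x35  0x83 ]

  t0: e7 83 e7 85 35 85 35 83
  t1: 85 83 83 85 35 9d 8d 83
  t2: 35 71 9d bc 8d 88 83 53
  t3: e7 71 9d bc 8d 88 35 83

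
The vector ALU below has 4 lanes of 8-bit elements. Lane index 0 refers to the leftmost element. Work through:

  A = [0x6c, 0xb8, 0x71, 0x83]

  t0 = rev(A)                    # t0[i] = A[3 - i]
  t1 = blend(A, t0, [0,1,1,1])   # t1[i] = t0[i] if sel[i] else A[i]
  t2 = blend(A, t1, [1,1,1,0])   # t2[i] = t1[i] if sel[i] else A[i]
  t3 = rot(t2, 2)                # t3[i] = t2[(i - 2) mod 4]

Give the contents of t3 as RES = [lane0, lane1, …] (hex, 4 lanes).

  t0: 83 71 b8 6c
  t1: 6c 71 b8 6c
  t2: 6c 71 b8 83
  t3: b8 83 6c 71

RES = [0xb8, 0x83, 0x6c, 0x71]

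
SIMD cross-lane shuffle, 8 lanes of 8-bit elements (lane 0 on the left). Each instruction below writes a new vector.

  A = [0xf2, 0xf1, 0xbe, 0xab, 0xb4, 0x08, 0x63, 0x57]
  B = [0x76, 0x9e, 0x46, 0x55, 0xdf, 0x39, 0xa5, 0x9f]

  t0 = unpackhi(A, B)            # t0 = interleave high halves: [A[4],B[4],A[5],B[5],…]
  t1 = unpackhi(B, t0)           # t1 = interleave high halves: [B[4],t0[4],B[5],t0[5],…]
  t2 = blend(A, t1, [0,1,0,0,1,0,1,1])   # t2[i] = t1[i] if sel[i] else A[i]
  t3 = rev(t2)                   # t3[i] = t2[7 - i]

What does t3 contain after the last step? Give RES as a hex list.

  t0: b4 df 08 39 63 a5 57 9f
  t1: df 63 39 a5 a5 57 9f 9f
  t2: f2 63 be ab a5 08 9f 9f
  t3: 9f 9f 08 a5 ab be 63 f2

RES = [0x9f, 0x9f, 0x08, 0xa5, 0xab, 0xbe, 0x63, 0xf2]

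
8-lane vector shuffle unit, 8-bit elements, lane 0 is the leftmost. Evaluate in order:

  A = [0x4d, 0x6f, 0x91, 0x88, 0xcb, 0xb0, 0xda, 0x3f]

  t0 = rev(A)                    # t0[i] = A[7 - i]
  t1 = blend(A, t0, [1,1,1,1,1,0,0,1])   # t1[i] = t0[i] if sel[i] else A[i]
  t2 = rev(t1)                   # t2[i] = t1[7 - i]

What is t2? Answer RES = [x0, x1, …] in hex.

  t0: 3f da b0 cb 88 91 6f 4d
  t1: 3f da b0 cb 88 b0 da 4d
  t2: 4d da b0 88 cb b0 da 3f

RES = [ 0x4d  0xda  0xb0  0x88  0xcb  0xb0  0xda  0x3f ]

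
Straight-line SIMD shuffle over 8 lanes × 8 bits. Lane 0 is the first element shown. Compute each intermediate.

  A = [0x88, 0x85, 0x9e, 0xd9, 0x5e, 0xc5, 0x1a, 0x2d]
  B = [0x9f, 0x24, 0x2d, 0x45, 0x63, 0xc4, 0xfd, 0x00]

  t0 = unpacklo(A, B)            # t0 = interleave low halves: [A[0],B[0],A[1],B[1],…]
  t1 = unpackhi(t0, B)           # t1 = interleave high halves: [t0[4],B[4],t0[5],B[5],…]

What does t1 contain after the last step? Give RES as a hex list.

RES = [0x9e, 0x63, 0x2d, 0xc4, 0xd9, 0xfd, 0x45, 0x00]

→ t0 |88|9f|85|24|9e|2d|d9|45|
→ t1 |9e|63|2d|c4|d9|fd|45|00|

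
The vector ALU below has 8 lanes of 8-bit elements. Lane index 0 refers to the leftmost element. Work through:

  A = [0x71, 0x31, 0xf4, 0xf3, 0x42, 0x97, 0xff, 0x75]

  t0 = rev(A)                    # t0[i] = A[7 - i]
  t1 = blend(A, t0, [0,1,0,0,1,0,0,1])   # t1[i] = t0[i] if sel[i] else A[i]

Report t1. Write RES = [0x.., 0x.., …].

→ t0 |75|ff|97|42|f3|f4|31|71|
→ t1 |71|ff|f4|f3|f3|97|ff|71|

RES = [ 0x71  0xff  0xf4  0xf3  0xf3  0x97  0xff  0x71 ]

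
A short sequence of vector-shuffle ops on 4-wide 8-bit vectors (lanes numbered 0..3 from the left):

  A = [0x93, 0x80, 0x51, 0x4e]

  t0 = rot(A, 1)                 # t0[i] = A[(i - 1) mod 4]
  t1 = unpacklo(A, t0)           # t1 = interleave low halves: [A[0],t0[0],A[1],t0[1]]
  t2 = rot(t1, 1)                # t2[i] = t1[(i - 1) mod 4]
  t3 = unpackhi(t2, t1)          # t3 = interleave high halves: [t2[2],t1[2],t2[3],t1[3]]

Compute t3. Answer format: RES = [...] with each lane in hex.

RES = [ 0x4e  0x80  0x80  0x93 ]

→ t0 |4e|93|80|51|
→ t1 |93|4e|80|93|
→ t2 |93|93|4e|80|
→ t3 |4e|80|80|93|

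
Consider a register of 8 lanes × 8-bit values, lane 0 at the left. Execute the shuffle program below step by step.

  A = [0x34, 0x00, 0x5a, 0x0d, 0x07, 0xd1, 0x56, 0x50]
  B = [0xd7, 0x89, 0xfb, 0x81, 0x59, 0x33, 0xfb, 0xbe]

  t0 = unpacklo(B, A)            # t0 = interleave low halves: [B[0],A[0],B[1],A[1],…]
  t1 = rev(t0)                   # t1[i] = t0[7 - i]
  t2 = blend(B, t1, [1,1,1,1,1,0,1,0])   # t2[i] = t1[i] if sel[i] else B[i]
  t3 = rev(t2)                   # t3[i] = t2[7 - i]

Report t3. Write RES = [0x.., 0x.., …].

→ t0 |d7|34|89|00|fb|5a|81|0d|
→ t1 |0d|81|5a|fb|00|89|34|d7|
→ t2 |0d|81|5a|fb|00|33|34|be|
→ t3 |be|34|33|00|fb|5a|81|0d|

RES = [0xbe, 0x34, 0x33, 0x00, 0xfb, 0x5a, 0x81, 0x0d]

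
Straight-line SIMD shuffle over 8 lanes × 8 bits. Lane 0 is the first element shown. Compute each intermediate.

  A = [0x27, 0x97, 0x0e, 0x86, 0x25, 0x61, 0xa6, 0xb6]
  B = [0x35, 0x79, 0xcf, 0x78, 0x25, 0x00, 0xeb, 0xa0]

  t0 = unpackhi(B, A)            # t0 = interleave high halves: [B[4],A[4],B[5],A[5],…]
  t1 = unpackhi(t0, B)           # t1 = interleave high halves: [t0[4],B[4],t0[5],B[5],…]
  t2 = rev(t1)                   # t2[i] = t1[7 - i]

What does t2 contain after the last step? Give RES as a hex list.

t0 = [0x25, 0x25, 0x00, 0x61, 0xeb, 0xa6, 0xa0, 0xb6]
t1 = [0xeb, 0x25, 0xa6, 0x00, 0xa0, 0xeb, 0xb6, 0xa0]
t2 = [0xa0, 0xb6, 0xeb, 0xa0, 0x00, 0xa6, 0x25, 0xeb]

RES = [0xa0, 0xb6, 0xeb, 0xa0, 0x00, 0xa6, 0x25, 0xeb]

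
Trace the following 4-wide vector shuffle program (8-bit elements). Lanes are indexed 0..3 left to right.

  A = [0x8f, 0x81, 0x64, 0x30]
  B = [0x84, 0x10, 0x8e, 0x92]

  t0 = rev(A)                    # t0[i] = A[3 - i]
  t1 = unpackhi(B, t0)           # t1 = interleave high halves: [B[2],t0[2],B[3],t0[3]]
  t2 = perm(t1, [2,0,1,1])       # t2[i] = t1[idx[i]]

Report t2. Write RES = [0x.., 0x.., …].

t0 = [0x30, 0x64, 0x81, 0x8f]
t1 = [0x8e, 0x81, 0x92, 0x8f]
t2 = [0x92, 0x8e, 0x81, 0x81]

RES = [ 0x92  0x8e  0x81  0x81 ]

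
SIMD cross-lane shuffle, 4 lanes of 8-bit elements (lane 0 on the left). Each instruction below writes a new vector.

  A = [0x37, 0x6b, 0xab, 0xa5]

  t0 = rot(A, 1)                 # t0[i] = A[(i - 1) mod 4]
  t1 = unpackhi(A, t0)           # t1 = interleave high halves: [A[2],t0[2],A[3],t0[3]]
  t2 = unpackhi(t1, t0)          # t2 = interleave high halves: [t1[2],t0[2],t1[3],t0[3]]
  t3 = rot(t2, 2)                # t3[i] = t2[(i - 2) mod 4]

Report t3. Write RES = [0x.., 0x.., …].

RES = [0xab, 0xab, 0xa5, 0x6b]

t0 = [0xa5, 0x37, 0x6b, 0xab]
t1 = [0xab, 0x6b, 0xa5, 0xab]
t2 = [0xa5, 0x6b, 0xab, 0xab]
t3 = [0xab, 0xab, 0xa5, 0x6b]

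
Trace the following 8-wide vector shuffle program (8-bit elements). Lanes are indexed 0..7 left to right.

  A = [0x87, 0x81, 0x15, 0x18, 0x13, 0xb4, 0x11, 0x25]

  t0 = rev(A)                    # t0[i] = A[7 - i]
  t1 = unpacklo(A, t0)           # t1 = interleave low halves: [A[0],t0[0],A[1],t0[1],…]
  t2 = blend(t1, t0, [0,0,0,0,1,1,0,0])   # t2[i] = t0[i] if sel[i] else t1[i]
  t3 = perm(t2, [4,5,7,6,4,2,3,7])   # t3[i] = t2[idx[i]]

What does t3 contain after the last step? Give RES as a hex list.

t0 = [0x25, 0x11, 0xb4, 0x13, 0x18, 0x15, 0x81, 0x87]
t1 = [0x87, 0x25, 0x81, 0x11, 0x15, 0xb4, 0x18, 0x13]
t2 = [0x87, 0x25, 0x81, 0x11, 0x18, 0x15, 0x18, 0x13]
t3 = [0x18, 0x15, 0x13, 0x18, 0x18, 0x81, 0x11, 0x13]

RES = [ 0x18  0x15  0x13  0x18  0x18  0x81  0x11  0x13 ]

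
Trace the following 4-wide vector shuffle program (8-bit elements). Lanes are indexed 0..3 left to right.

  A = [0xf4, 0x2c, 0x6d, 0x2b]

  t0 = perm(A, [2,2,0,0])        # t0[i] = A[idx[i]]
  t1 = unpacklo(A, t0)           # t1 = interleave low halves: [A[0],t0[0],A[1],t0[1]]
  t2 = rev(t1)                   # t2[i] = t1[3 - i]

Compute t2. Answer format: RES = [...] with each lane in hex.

→ t0 |6d|6d|f4|f4|
→ t1 |f4|6d|2c|6d|
→ t2 |6d|2c|6d|f4|

RES = [ 0x6d  0x2c  0x6d  0xf4 ]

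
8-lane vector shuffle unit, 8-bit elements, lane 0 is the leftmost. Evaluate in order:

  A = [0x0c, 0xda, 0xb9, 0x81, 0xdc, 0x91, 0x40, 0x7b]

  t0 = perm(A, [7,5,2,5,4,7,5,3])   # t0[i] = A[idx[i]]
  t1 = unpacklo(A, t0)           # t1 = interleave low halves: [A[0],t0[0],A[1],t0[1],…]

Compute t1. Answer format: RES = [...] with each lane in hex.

RES = [0x0c, 0x7b, 0xda, 0x91, 0xb9, 0xb9, 0x81, 0x91]

→ t0 |7b|91|b9|91|dc|7b|91|81|
→ t1 |0c|7b|da|91|b9|b9|81|91|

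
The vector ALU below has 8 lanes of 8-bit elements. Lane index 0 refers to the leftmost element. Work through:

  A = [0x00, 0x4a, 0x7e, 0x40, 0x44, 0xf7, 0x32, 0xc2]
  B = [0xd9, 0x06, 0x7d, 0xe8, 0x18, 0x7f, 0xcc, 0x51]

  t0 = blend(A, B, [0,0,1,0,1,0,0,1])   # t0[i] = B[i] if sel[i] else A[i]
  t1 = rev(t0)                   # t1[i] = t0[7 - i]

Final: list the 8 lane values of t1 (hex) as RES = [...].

→ t0 |00|4a|7d|40|18|f7|32|51|
→ t1 |51|32|f7|18|40|7d|4a|00|

RES = [0x51, 0x32, 0xf7, 0x18, 0x40, 0x7d, 0x4a, 0x00]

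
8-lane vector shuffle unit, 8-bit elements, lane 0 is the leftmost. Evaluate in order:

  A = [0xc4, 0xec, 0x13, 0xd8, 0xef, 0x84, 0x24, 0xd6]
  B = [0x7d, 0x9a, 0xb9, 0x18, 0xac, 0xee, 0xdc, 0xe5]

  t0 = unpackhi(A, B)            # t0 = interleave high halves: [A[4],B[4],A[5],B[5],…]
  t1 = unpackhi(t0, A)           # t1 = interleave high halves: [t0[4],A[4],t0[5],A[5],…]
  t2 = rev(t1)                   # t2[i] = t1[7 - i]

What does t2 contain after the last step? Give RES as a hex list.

  t0: ef ac 84 ee 24 dc d6 e5
  t1: 24 ef dc 84 d6 24 e5 d6
  t2: d6 e5 24 d6 84 dc ef 24

RES = [ 0xd6  0xe5  0x24  0xd6  0x84  0xdc  0xef  0x24 ]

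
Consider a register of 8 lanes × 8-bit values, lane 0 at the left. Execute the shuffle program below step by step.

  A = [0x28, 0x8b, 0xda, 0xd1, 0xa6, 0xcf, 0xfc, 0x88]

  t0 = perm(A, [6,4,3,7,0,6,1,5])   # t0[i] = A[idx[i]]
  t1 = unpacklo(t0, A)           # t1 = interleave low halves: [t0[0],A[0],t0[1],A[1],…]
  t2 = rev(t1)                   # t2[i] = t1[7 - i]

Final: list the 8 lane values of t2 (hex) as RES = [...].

RES = [ 0xd1  0x88  0xda  0xd1  0x8b  0xa6  0x28  0xfc ]

  t0: fc a6 d1 88 28 fc 8b cf
  t1: fc 28 a6 8b d1 da 88 d1
  t2: d1 88 da d1 8b a6 28 fc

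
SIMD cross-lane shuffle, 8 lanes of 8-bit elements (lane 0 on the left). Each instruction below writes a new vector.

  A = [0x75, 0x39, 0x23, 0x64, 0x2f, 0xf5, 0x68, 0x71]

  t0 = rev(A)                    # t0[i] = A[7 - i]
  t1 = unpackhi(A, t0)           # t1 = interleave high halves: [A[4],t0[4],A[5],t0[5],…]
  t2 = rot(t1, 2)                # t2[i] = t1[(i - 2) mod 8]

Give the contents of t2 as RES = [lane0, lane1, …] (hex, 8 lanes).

t0 = [0x71, 0x68, 0xf5, 0x2f, 0x64, 0x23, 0x39, 0x75]
t1 = [0x2f, 0x64, 0xf5, 0x23, 0x68, 0x39, 0x71, 0x75]
t2 = [0x71, 0x75, 0x2f, 0x64, 0xf5, 0x23, 0x68, 0x39]

RES = [0x71, 0x75, 0x2f, 0x64, 0xf5, 0x23, 0x68, 0x39]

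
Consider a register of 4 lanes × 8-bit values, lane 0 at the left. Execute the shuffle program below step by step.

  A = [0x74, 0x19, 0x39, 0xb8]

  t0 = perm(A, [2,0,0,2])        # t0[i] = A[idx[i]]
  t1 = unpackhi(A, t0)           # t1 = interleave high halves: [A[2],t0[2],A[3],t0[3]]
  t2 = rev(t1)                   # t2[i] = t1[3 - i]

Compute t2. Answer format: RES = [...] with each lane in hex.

  t0: 39 74 74 39
  t1: 39 74 b8 39
  t2: 39 b8 74 39

RES = [ 0x39  0xb8  0x74  0x39 ]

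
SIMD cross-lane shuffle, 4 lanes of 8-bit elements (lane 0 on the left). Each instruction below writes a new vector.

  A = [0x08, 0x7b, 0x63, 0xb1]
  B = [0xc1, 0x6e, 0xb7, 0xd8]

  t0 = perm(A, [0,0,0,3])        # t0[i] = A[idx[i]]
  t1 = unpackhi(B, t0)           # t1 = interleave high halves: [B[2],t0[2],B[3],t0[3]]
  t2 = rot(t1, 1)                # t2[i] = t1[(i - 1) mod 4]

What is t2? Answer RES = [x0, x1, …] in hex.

→ t0 |08|08|08|b1|
→ t1 |b7|08|d8|b1|
→ t2 |b1|b7|08|d8|

RES = [0xb1, 0xb7, 0x08, 0xd8]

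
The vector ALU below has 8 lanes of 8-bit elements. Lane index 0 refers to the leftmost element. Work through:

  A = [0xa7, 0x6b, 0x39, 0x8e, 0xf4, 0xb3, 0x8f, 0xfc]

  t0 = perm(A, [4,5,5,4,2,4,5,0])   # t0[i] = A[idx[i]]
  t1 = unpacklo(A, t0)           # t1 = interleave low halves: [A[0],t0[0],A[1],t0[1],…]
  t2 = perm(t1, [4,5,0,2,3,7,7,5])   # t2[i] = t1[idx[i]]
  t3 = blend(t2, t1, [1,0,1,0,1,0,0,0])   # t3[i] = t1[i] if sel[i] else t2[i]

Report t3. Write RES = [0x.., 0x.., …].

t0 = [0xf4, 0xb3, 0xb3, 0xf4, 0x39, 0xf4, 0xb3, 0xa7]
t1 = [0xa7, 0xf4, 0x6b, 0xb3, 0x39, 0xb3, 0x8e, 0xf4]
t2 = [0x39, 0xb3, 0xa7, 0x6b, 0xb3, 0xf4, 0xf4, 0xb3]
t3 = [0xa7, 0xb3, 0x6b, 0x6b, 0x39, 0xf4, 0xf4, 0xb3]

RES = [ 0xa7  0xb3  0x6b  0x6b  0x39  0xf4  0xf4  0xb3 ]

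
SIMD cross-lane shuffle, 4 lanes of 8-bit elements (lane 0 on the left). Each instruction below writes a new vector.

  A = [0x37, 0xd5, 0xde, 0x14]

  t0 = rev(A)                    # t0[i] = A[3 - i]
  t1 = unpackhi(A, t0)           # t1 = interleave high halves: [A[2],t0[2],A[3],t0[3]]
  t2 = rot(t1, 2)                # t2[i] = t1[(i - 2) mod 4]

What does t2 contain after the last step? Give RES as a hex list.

  t0: 14 de d5 37
  t1: de d5 14 37
  t2: 14 37 de d5

RES = [ 0x14  0x37  0xde  0xd5 ]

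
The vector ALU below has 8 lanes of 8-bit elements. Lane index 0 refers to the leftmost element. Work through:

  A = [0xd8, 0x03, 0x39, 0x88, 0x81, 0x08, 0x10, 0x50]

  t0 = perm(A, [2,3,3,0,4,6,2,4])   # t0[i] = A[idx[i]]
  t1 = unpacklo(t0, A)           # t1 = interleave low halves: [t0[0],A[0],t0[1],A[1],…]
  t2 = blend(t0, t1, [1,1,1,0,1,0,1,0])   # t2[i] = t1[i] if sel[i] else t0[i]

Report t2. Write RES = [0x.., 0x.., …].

t0 = [0x39, 0x88, 0x88, 0xd8, 0x81, 0x10, 0x39, 0x81]
t1 = [0x39, 0xd8, 0x88, 0x03, 0x88, 0x39, 0xd8, 0x88]
t2 = [0x39, 0xd8, 0x88, 0xd8, 0x88, 0x10, 0xd8, 0x81]

RES = [0x39, 0xd8, 0x88, 0xd8, 0x88, 0x10, 0xd8, 0x81]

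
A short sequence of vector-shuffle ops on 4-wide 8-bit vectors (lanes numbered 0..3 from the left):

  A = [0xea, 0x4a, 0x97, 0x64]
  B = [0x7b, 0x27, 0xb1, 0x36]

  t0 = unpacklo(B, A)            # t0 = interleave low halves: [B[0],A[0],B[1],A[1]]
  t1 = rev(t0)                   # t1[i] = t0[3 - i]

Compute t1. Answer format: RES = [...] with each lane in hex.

t0 = [0x7b, 0xea, 0x27, 0x4a]
t1 = [0x4a, 0x27, 0xea, 0x7b]

RES = [ 0x4a  0x27  0xea  0x7b ]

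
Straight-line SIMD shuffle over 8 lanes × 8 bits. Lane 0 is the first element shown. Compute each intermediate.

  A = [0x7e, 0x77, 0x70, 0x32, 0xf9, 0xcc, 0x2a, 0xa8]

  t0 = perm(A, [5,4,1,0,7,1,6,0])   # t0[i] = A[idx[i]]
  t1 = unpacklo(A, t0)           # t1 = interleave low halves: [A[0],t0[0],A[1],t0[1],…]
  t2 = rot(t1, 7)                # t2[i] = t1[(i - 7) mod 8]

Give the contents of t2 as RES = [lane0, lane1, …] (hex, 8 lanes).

→ t0 |cc|f9|77|7e|a8|77|2a|7e|
→ t1 |7e|cc|77|f9|70|77|32|7e|
→ t2 |cc|77|f9|70|77|32|7e|7e|

RES = [0xcc, 0x77, 0xf9, 0x70, 0x77, 0x32, 0x7e, 0x7e]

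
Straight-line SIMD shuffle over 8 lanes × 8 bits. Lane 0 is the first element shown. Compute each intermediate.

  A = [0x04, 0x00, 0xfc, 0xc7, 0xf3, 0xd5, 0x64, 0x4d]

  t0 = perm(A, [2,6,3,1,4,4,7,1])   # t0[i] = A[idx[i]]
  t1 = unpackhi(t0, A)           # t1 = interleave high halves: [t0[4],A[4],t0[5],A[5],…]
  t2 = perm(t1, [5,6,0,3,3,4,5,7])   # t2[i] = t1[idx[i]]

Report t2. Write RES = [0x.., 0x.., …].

RES = [0x64, 0x00, 0xf3, 0xd5, 0xd5, 0x4d, 0x64, 0x4d]

  t0: fc 64 c7 00 f3 f3 4d 00
  t1: f3 f3 f3 d5 4d 64 00 4d
  t2: 64 00 f3 d5 d5 4d 64 4d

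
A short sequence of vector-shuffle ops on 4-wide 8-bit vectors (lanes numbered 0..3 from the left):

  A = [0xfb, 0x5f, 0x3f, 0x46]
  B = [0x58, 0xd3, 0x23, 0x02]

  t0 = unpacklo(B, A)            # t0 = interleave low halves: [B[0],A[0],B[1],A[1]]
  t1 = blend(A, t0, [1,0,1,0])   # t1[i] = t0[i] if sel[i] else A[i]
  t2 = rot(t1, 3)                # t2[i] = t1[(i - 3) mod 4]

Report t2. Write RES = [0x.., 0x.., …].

RES = [ 0x5f  0xd3  0x46  0x58 ]

→ t0 |58|fb|d3|5f|
→ t1 |58|5f|d3|46|
→ t2 |5f|d3|46|58|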